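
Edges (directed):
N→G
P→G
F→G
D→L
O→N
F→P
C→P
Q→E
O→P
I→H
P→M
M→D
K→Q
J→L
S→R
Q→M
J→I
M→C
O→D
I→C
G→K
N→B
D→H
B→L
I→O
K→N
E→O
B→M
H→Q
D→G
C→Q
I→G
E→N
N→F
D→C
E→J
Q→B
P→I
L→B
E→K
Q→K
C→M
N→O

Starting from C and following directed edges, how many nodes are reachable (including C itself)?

16

BFS from C visits: C, M, P, Q, D, G, I, B, E, K, H, L, O, J, N, F
Reachable nodes: 16 of 18 total.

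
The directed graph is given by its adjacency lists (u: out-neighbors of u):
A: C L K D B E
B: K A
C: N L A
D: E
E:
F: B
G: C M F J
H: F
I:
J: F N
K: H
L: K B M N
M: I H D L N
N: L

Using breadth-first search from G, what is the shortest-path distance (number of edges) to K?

3

Level 0: G
Level 1: C, F, J, M
Level 2: A, B, D, H, I, L, N
Level 3: E, K
K first appears at level 3.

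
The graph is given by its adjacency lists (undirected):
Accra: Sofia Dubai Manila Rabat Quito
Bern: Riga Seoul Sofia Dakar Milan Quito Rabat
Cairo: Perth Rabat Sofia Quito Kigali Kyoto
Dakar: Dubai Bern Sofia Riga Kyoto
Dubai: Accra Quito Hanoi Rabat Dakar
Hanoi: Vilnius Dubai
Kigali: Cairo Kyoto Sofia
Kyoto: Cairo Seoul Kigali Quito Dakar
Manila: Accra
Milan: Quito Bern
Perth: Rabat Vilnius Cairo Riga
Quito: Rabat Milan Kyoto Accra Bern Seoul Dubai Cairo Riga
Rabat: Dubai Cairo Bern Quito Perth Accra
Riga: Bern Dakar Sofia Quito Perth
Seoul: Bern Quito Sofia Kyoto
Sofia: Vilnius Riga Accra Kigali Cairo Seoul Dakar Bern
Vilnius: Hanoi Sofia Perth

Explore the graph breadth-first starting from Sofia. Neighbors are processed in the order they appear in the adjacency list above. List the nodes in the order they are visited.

Visit Sofia; enqueue Vilnius, Riga, Accra, Kigali, Cairo, Seoul, Dakar, Bern → queue [Vilnius, Riga, Accra, Kigali, Cairo, Seoul, Dakar, Bern]
Visit Vilnius; enqueue Hanoi, Perth → queue [Riga, Accra, Kigali, Cairo, Seoul, Dakar, Bern, Hanoi, Perth]
Visit Riga; enqueue Quito → queue [Accra, Kigali, Cairo, Seoul, Dakar, Bern, Hanoi, Perth, Quito]
Visit Accra; enqueue Dubai, Manila, Rabat → queue [Kigali, Cairo, Seoul, Dakar, Bern, Hanoi, Perth, Quito, Dubai, Manila, Rabat]
Visit Kigali; enqueue Kyoto → queue [Cairo, Seoul, Dakar, Bern, Hanoi, Perth, Quito, Dubai, Manila, Rabat, Kyoto]
Visit Cairo → queue [Seoul, Dakar, Bern, Hanoi, Perth, Quito, Dubai, Manila, Rabat, Kyoto]
Visit Seoul → queue [Dakar, Bern, Hanoi, Perth, Quito, Dubai, Manila, Rabat, Kyoto]
Visit Dakar → queue [Bern, Hanoi, Perth, Quito, Dubai, Manila, Rabat, Kyoto]
Visit Bern; enqueue Milan → queue [Hanoi, Perth, Quito, Dubai, Manila, Rabat, Kyoto, Milan]
Visit Hanoi → queue [Perth, Quito, Dubai, Manila, Rabat, Kyoto, Milan]
Visit Perth → queue [Quito, Dubai, Manila, Rabat, Kyoto, Milan]
Visit Quito → queue [Dubai, Manila, Rabat, Kyoto, Milan]
Visit Dubai → queue [Manila, Rabat, Kyoto, Milan]
Visit Manila → queue [Rabat, Kyoto, Milan]
Visit Rabat → queue [Kyoto, Milan]
Visit Kyoto → queue [Milan]
Visit Milan → queue []

Sofia, Vilnius, Riga, Accra, Kigali, Cairo, Seoul, Dakar, Bern, Hanoi, Perth, Quito, Dubai, Manila, Rabat, Kyoto, Milan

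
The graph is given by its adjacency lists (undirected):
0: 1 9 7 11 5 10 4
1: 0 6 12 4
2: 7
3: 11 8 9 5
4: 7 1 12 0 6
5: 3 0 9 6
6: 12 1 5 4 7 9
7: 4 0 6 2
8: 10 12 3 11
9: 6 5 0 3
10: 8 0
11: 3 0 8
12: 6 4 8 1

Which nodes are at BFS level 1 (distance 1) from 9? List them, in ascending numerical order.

0, 3, 5, 6

Level 0: 9
Level 1: 0, 3, 5, 6
Level 2: 1, 4, 7, 8, 10, 11, 12
Level 3: 2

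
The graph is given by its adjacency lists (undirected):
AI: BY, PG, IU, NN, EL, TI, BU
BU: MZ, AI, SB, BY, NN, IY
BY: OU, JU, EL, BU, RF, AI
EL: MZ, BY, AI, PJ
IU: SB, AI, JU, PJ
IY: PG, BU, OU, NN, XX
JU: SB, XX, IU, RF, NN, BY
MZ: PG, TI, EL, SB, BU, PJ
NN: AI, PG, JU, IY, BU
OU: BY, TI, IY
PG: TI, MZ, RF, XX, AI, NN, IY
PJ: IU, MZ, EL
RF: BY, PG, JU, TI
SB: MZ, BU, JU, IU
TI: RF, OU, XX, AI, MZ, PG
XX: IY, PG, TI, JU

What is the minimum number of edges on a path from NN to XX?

Level 0: NN
Level 1: AI, BU, IY, JU, PG
Level 2: BY, EL, IU, MZ, OU, RF, SB, TI, XX
Level 3: PJ
XX first appears at level 2.

2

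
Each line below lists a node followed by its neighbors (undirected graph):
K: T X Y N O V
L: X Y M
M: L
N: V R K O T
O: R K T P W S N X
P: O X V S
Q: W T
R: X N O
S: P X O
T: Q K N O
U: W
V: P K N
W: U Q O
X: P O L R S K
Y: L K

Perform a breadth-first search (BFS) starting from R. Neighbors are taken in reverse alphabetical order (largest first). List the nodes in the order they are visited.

Visit R; enqueue X, O, N → queue [X, O, N]
Visit X; enqueue S, P, L, K → queue [O, N, S, P, L, K]
Visit O; enqueue W, T → queue [N, S, P, L, K, W, T]
Visit N; enqueue V → queue [S, P, L, K, W, T, V]
Visit S → queue [P, L, K, W, T, V]
Visit P → queue [L, K, W, T, V]
Visit L; enqueue Y, M → queue [K, W, T, V, Y, M]
Visit K → queue [W, T, V, Y, M]
Visit W; enqueue U, Q → queue [T, V, Y, M, U, Q]
Visit T → queue [V, Y, M, U, Q]
Visit V → queue [Y, M, U, Q]
Visit Y → queue [M, U, Q]
Visit M → queue [U, Q]
Visit U → queue [Q]
Visit Q → queue []

R, X, O, N, S, P, L, K, W, T, V, Y, M, U, Q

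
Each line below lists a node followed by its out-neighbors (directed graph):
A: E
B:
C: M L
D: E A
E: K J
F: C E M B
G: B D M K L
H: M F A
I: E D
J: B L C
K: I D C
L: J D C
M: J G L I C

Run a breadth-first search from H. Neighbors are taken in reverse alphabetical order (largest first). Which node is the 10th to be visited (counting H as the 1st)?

Visit H; enqueue M, F, A → queue [M, F, A]
Visit M; enqueue L, J, I, G, C → queue [F, A, L, J, I, G, C]
Visit F; enqueue E, B → queue [A, L, J, I, G, C, E, B]
Visit A → queue [L, J, I, G, C, E, B]
Visit L; enqueue D → queue [J, I, G, C, E, B, D]
Visit J → queue [I, G, C, E, B, D]
Visit I → queue [G, C, E, B, D]
Visit G; enqueue K → queue [C, E, B, D, K]
Visit C → queue [E, B, D, K]
Visit E → queue [B, D, K]
Visit B → queue [D, K]
Visit D → queue [K]
Visit K → queue []

Visit order: H, M, F, A, L, J, I, G, C, E, B, D, K

E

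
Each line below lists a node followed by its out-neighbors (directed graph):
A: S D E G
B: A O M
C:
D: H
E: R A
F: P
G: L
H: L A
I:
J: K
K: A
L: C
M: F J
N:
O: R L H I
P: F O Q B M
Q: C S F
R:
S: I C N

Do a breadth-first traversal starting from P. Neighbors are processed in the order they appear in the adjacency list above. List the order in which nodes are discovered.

P → F → O → Q → B → M → R → L → H → I → C → S → A → J → N → D → E → G → K

Visit P; enqueue F, O, Q, B, M → queue [F, O, Q, B, M]
Visit F → queue [O, Q, B, M]
Visit O; enqueue R, L, H, I → queue [Q, B, M, R, L, H, I]
Visit Q; enqueue C, S → queue [B, M, R, L, H, I, C, S]
Visit B; enqueue A → queue [M, R, L, H, I, C, S, A]
Visit M; enqueue J → queue [R, L, H, I, C, S, A, J]
Visit R → queue [L, H, I, C, S, A, J]
Visit L → queue [H, I, C, S, A, J]
Visit H → queue [I, C, S, A, J]
Visit I → queue [C, S, A, J]
Visit C → queue [S, A, J]
Visit S; enqueue N → queue [A, J, N]
Visit A; enqueue D, E, G → queue [J, N, D, E, G]
Visit J; enqueue K → queue [N, D, E, G, K]
Visit N → queue [D, E, G, K]
Visit D → queue [E, G, K]
Visit E → queue [G, K]
Visit G → queue [K]
Visit K → queue []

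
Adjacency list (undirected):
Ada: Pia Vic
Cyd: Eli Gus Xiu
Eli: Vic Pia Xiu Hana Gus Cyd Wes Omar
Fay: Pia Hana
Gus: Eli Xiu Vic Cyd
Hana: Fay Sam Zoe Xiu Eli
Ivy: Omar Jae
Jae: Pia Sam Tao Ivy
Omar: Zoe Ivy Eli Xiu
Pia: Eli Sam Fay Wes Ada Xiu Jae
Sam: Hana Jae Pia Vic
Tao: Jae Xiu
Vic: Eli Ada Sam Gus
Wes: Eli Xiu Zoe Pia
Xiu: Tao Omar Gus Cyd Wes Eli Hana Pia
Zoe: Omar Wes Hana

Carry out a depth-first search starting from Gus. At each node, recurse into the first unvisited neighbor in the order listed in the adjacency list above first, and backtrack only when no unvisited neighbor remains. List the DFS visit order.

Visit Gus
Gus → Eli
Eli → Vic
Vic → Ada
Ada → Pia
Pia → Sam
Sam → Hana
Hana → Fay
Hana → Zoe
Zoe → Omar
Omar → Ivy
Ivy → Jae
Jae → Tao
Tao → Xiu
Xiu → Cyd
Xiu → Wes

Gus, Eli, Vic, Ada, Pia, Sam, Hana, Fay, Zoe, Omar, Ivy, Jae, Tao, Xiu, Cyd, Wes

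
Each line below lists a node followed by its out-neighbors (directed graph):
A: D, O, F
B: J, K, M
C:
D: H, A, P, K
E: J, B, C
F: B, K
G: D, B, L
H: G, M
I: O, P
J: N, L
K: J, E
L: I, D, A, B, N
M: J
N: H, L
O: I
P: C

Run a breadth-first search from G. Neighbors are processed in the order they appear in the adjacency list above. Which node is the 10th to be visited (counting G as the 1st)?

M

Visit G; enqueue D, B, L → queue [D, B, L]
Visit D; enqueue H, A, P, K → queue [B, L, H, A, P, K]
Visit B; enqueue J, M → queue [L, H, A, P, K, J, M]
Visit L; enqueue I, N → queue [H, A, P, K, J, M, I, N]
Visit H → queue [A, P, K, J, M, I, N]
Visit A; enqueue O, F → queue [P, K, J, M, I, N, O, F]
Visit P; enqueue C → queue [K, J, M, I, N, O, F, C]
Visit K; enqueue E → queue [J, M, I, N, O, F, C, E]
Visit J → queue [M, I, N, O, F, C, E]
Visit M → queue [I, N, O, F, C, E]
Visit I → queue [N, O, F, C, E]
Visit N → queue [O, F, C, E]
Visit O → queue [F, C, E]
Visit F → queue [C, E]
Visit C → queue [E]
Visit E → queue []

Visit order: G, D, B, L, H, A, P, K, J, M, I, N, O, F, C, E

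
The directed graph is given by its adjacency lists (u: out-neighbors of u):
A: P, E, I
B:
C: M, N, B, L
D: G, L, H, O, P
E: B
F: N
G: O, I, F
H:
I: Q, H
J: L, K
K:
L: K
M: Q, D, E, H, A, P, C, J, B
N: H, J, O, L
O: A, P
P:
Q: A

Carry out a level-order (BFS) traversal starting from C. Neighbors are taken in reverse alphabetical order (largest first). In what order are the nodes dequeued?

Visit C; enqueue N, M, L, B → queue [N, M, L, B]
Visit N; enqueue O, J, H → queue [M, L, B, O, J, H]
Visit M; enqueue Q, P, E, D, A → queue [L, B, O, J, H, Q, P, E, D, A]
Visit L; enqueue K → queue [B, O, J, H, Q, P, E, D, A, K]
Visit B → queue [O, J, H, Q, P, E, D, A, K]
Visit O → queue [J, H, Q, P, E, D, A, K]
Visit J → queue [H, Q, P, E, D, A, K]
Visit H → queue [Q, P, E, D, A, K]
Visit Q → queue [P, E, D, A, K]
Visit P → queue [E, D, A, K]
Visit E → queue [D, A, K]
Visit D; enqueue G → queue [A, K, G]
Visit A; enqueue I → queue [K, G, I]
Visit K → queue [G, I]
Visit G; enqueue F → queue [I, F]
Visit I → queue [F]
Visit F → queue []

C -> N -> M -> L -> B -> O -> J -> H -> Q -> P -> E -> D -> A -> K -> G -> I -> F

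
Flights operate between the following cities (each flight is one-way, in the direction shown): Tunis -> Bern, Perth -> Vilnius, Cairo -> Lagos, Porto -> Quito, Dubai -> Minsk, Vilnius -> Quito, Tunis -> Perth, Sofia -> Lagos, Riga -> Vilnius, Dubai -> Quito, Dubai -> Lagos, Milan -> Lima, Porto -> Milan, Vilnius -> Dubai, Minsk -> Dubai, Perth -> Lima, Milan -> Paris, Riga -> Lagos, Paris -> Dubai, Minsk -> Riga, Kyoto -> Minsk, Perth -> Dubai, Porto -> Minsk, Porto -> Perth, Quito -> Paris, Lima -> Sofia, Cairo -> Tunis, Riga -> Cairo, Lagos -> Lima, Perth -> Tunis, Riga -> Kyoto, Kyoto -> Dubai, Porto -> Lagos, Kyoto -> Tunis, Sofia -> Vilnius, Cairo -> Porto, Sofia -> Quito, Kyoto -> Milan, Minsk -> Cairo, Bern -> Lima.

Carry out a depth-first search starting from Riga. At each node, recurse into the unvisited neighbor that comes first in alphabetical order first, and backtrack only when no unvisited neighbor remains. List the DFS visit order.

Riga, Cairo, Lagos, Lima, Sofia, Quito, Paris, Dubai, Minsk, Vilnius, Porto, Milan, Perth, Tunis, Bern, Kyoto

Visit Riga
Riga → Cairo
Cairo → Lagos
Lagos → Lima
Lima → Sofia
Sofia → Quito
Quito → Paris
Paris → Dubai
Dubai → Minsk
Sofia → Vilnius
Cairo → Porto
Porto → Milan
Porto → Perth
Perth → Tunis
Tunis → Bern
Riga → Kyoto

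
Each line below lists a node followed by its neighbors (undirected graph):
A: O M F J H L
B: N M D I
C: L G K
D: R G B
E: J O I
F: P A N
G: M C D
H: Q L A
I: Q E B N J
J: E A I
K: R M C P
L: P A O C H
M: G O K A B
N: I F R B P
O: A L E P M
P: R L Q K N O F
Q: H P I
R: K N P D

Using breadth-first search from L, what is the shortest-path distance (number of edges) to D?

3

Level 0: L
Level 1: A, C, H, O, P
Level 2: E, F, G, J, K, M, N, Q, R
Level 3: B, D, I
D first appears at level 3.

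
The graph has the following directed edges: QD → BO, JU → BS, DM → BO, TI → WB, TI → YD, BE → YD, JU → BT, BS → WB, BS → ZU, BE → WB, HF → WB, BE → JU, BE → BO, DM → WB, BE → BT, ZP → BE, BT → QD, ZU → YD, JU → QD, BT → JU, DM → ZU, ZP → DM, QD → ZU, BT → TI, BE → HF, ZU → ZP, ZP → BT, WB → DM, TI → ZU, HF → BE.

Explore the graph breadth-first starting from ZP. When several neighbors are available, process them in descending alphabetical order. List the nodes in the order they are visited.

ZP DM BT BE ZU WB BO TI QD JU YD HF BS

Visit ZP; enqueue DM, BT, BE → queue [DM, BT, BE]
Visit DM; enqueue ZU, WB, BO → queue [BT, BE, ZU, WB, BO]
Visit BT; enqueue TI, QD, JU → queue [BE, ZU, WB, BO, TI, QD, JU]
Visit BE; enqueue YD, HF → queue [ZU, WB, BO, TI, QD, JU, YD, HF]
Visit ZU → queue [WB, BO, TI, QD, JU, YD, HF]
Visit WB → queue [BO, TI, QD, JU, YD, HF]
Visit BO → queue [TI, QD, JU, YD, HF]
Visit TI → queue [QD, JU, YD, HF]
Visit QD → queue [JU, YD, HF]
Visit JU; enqueue BS → queue [YD, HF, BS]
Visit YD → queue [HF, BS]
Visit HF → queue [BS]
Visit BS → queue []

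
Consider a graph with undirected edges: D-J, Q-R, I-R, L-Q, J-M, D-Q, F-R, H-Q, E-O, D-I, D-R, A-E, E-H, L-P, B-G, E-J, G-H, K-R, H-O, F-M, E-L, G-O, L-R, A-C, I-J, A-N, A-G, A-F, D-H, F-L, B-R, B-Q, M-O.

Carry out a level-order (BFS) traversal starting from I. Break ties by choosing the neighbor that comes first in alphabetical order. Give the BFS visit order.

Visit I; enqueue D, J, R → queue [D, J, R]
Visit D; enqueue H, Q → queue [J, R, H, Q]
Visit J; enqueue E, M → queue [R, H, Q, E, M]
Visit R; enqueue B, F, K, L → queue [H, Q, E, M, B, F, K, L]
Visit H; enqueue G, O → queue [Q, E, M, B, F, K, L, G, O]
Visit Q → queue [E, M, B, F, K, L, G, O]
Visit E; enqueue A → queue [M, B, F, K, L, G, O, A]
Visit M → queue [B, F, K, L, G, O, A]
Visit B → queue [F, K, L, G, O, A]
Visit F → queue [K, L, G, O, A]
Visit K → queue [L, G, O, A]
Visit L; enqueue P → queue [G, O, A, P]
Visit G → queue [O, A, P]
Visit O → queue [A, P]
Visit A; enqueue C, N → queue [P, C, N]
Visit P → queue [C, N]
Visit C → queue [N]
Visit N → queue []

I -> D -> J -> R -> H -> Q -> E -> M -> B -> F -> K -> L -> G -> O -> A -> P -> C -> N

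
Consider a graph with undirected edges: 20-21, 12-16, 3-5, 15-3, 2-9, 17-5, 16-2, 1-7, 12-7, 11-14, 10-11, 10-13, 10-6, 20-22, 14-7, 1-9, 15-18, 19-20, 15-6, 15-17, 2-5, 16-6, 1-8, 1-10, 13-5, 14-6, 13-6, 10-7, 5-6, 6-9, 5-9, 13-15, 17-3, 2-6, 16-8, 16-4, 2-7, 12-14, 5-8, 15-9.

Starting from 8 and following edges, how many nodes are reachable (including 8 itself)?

BFS from 8 visits: 8, 16, 5, 1, 12, 6, 4, 2, 17, 13, 9, 3, 10, 7, 14, 15, 11, 18
Reachable nodes: 18 of 22 total.

18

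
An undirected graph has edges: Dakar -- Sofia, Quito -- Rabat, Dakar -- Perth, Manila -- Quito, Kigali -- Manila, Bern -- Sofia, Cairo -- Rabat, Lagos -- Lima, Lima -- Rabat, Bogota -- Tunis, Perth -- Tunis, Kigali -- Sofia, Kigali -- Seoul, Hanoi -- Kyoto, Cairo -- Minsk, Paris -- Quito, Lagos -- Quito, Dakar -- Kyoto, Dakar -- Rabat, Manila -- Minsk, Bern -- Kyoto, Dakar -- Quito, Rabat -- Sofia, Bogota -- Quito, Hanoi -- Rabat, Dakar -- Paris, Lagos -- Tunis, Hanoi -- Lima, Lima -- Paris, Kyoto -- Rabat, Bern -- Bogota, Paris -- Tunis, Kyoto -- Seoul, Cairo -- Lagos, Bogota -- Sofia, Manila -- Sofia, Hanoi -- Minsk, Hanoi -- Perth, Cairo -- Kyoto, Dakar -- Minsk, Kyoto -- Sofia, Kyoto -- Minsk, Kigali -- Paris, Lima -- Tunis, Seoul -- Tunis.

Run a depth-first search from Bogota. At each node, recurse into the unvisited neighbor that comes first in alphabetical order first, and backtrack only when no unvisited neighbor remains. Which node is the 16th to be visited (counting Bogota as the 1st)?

Visit Bogota
Bogota → Bern
Bern → Kyoto
Kyoto → Cairo
Cairo → Lagos
Lagos → Lima
Lima → Hanoi
Hanoi → Minsk
Minsk → Dakar
Dakar → Paris
Paris → Kigali
Kigali → Manila
Manila → Quito
Quito → Rabat
Rabat → Sofia
Kigali → Seoul
Seoul → Tunis
Tunis → Perth

Visit order: Bogota, Bern, Kyoto, Cairo, Lagos, Lima, Hanoi, Minsk, Dakar, Paris, Kigali, Manila, Quito, Rabat, Sofia, Seoul, Tunis, Perth

Seoul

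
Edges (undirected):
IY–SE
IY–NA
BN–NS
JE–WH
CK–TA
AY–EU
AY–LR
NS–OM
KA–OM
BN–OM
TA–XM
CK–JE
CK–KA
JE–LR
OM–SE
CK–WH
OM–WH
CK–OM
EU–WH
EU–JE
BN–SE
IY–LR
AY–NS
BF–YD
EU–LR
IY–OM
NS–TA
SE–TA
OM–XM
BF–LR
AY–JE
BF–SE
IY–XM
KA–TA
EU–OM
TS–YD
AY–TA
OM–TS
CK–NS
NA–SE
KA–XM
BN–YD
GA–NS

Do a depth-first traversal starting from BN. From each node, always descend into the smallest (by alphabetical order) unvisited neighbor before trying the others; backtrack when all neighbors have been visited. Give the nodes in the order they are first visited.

Visit BN
BN → NS
NS → AY
AY → EU
EU → JE
JE → CK
CK → KA
KA → OM
OM → IY
IY → LR
LR → BF
BF → SE
SE → NA
SE → TA
TA → XM
BF → YD
YD → TS
OM → WH
NS → GA

BN, NS, AY, EU, JE, CK, KA, OM, IY, LR, BF, SE, NA, TA, XM, YD, TS, WH, GA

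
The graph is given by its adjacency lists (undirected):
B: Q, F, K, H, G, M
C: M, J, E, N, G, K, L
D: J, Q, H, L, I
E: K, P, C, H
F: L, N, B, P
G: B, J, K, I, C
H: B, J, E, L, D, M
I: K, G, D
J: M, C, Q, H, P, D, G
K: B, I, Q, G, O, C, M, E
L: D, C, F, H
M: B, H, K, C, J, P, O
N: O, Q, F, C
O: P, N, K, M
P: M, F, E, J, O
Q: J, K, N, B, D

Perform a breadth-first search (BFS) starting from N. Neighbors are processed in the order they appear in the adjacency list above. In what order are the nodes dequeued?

N -> O -> Q -> F -> C -> P -> K -> M -> J -> B -> D -> L -> E -> G -> I -> H

Visit N; enqueue O, Q, F, C → queue [O, Q, F, C]
Visit O; enqueue P, K, M → queue [Q, F, C, P, K, M]
Visit Q; enqueue J, B, D → queue [F, C, P, K, M, J, B, D]
Visit F; enqueue L → queue [C, P, K, M, J, B, D, L]
Visit C; enqueue E, G → queue [P, K, M, J, B, D, L, E, G]
Visit P → queue [K, M, J, B, D, L, E, G]
Visit K; enqueue I → queue [M, J, B, D, L, E, G, I]
Visit M; enqueue H → queue [J, B, D, L, E, G, I, H]
Visit J → queue [B, D, L, E, G, I, H]
Visit B → queue [D, L, E, G, I, H]
Visit D → queue [L, E, G, I, H]
Visit L → queue [E, G, I, H]
Visit E → queue [G, I, H]
Visit G → queue [I, H]
Visit I → queue [H]
Visit H → queue []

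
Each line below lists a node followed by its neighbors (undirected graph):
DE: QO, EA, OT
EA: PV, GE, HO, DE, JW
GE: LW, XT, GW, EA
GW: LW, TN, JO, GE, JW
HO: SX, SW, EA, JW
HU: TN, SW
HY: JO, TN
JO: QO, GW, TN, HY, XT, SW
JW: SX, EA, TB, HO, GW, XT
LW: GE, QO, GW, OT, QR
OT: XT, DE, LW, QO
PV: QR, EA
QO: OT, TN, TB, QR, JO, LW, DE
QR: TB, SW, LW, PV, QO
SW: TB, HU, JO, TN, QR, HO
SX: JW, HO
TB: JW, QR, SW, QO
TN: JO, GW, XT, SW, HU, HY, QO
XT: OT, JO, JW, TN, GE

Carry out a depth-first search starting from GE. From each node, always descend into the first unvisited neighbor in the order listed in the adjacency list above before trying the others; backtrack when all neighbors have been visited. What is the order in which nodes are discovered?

GE LW QO OT XT JO GW TN SW TB JW SX HO EA PV QR DE HU HY

Visit GE
GE → LW
LW → QO
QO → OT
OT → XT
XT → JO
JO → GW
GW → TN
TN → SW
SW → TB
TB → JW
JW → SX
SX → HO
HO → EA
EA → PV
PV → QR
EA → DE
SW → HU
TN → HY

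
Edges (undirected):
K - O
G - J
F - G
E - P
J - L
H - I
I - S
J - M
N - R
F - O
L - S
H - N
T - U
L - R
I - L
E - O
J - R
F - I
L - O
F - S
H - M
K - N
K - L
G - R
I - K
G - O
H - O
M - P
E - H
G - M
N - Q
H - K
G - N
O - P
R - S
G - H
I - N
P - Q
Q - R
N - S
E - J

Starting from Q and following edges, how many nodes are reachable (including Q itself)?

BFS from Q visits: Q, R, P, N, S, L, J, G, O, M, E, K, I, H, F
Reachable nodes: 15 of 17 total.

15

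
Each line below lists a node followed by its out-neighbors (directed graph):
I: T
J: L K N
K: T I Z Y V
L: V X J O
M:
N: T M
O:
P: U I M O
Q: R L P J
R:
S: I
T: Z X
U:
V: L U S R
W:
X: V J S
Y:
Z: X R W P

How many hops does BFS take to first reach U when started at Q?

2

Level 0: Q
Level 1: J, L, P, R
Level 2: I, K, M, N, O, U, V, X
Level 3: S, T, Y, Z
Level 4: W
U first appears at level 2.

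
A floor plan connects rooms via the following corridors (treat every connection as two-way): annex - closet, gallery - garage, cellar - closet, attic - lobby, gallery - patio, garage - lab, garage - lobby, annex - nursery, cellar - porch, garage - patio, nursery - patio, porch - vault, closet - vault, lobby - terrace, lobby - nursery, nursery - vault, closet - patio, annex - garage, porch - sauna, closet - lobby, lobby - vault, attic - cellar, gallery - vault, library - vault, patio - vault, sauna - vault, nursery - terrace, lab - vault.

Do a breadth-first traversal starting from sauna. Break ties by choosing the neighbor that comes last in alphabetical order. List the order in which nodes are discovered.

Visit sauna; enqueue vault, porch → queue [vault, porch]
Visit vault; enqueue patio, nursery, lobby, library, lab, gallery, closet → queue [porch, patio, nursery, lobby, library, lab, gallery, closet]
Visit porch; enqueue cellar → queue [patio, nursery, lobby, library, lab, gallery, closet, cellar]
Visit patio; enqueue garage → queue [nursery, lobby, library, lab, gallery, closet, cellar, garage]
Visit nursery; enqueue terrace, annex → queue [lobby, library, lab, gallery, closet, cellar, garage, terrace, annex]
Visit lobby; enqueue attic → queue [library, lab, gallery, closet, cellar, garage, terrace, annex, attic]
Visit library → queue [lab, gallery, closet, cellar, garage, terrace, annex, attic]
Visit lab → queue [gallery, closet, cellar, garage, terrace, annex, attic]
Visit gallery → queue [closet, cellar, garage, terrace, annex, attic]
Visit closet → queue [cellar, garage, terrace, annex, attic]
Visit cellar → queue [garage, terrace, annex, attic]
Visit garage → queue [terrace, annex, attic]
Visit terrace → queue [annex, attic]
Visit annex → queue [attic]
Visit attic → queue []

sauna -> vault -> porch -> patio -> nursery -> lobby -> library -> lab -> gallery -> closet -> cellar -> garage -> terrace -> annex -> attic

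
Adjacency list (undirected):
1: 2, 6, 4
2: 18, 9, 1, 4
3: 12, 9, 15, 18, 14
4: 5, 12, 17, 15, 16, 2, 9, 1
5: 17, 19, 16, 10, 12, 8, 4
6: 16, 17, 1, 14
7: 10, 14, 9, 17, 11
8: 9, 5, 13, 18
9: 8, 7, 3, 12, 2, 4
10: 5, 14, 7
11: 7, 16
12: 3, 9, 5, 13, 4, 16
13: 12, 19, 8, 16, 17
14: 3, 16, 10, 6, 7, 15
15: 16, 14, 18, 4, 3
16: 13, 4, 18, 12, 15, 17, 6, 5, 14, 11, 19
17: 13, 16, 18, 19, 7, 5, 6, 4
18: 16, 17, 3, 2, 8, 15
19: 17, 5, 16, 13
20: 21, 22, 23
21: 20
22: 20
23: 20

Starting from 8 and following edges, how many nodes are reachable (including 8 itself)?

BFS from 8 visits: 8, 9, 5, 13, 18, 7, 3, 12, 2, 4, 17, 19, 16, 10, 15, 14, 11, 1, 6
Reachable nodes: 19 of 23 total.

19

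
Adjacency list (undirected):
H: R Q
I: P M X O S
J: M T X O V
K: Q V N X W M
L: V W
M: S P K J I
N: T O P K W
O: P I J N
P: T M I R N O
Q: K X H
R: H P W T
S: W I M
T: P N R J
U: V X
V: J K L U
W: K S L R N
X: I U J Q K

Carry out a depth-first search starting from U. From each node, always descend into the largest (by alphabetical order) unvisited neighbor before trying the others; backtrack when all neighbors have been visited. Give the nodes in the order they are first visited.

Visit U
U → X
X → Q
Q → K
K → W
W → S
S → M
M → P
P → T
T → R
R → H
T → N
N → O
O → J
J → V
V → L
O → I

U X Q K W S M P T R H N O J V L I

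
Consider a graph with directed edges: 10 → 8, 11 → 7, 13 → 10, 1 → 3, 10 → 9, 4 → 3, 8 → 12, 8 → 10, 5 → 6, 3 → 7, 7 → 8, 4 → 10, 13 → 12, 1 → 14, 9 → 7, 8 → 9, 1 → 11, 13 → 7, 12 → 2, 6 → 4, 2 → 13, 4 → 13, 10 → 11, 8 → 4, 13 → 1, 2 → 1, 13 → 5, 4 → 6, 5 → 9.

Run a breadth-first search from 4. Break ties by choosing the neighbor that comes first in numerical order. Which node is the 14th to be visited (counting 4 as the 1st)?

2

Visit 4; enqueue 3, 6, 10, 13 → queue [3, 6, 10, 13]
Visit 3; enqueue 7 → queue [6, 10, 13, 7]
Visit 6 → queue [10, 13, 7]
Visit 10; enqueue 8, 9, 11 → queue [13, 7, 8, 9, 11]
Visit 13; enqueue 1, 5, 12 → queue [7, 8, 9, 11, 1, 5, 12]
Visit 7 → queue [8, 9, 11, 1, 5, 12]
Visit 8 → queue [9, 11, 1, 5, 12]
Visit 9 → queue [11, 1, 5, 12]
Visit 11 → queue [1, 5, 12]
Visit 1; enqueue 14 → queue [5, 12, 14]
Visit 5 → queue [12, 14]
Visit 12; enqueue 2 → queue [14, 2]
Visit 14 → queue [2]
Visit 2 → queue []

Visit order: 4, 3, 6, 10, 13, 7, 8, 9, 11, 1, 5, 12, 14, 2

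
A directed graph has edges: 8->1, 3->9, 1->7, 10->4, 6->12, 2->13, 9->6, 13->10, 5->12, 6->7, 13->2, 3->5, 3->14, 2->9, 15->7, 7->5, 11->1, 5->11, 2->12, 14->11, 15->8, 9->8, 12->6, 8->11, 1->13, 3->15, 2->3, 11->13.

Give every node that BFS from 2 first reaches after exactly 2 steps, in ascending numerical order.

Level 0: 2
Level 1: 3, 9, 12, 13
Level 2: 5, 6, 8, 10, 14, 15
Level 3: 1, 4, 7, 11

5, 6, 8, 10, 14, 15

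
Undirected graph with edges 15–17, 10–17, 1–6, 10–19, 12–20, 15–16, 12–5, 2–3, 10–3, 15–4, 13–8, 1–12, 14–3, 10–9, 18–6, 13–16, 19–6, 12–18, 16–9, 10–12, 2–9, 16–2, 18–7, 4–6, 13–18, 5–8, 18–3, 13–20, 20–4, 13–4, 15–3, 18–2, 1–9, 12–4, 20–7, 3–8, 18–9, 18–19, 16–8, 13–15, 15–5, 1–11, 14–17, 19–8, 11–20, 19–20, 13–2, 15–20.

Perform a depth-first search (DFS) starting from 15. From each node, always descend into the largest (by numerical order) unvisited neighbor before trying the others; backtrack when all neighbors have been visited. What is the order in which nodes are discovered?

15 20 19 18 13 16 9 10 17 14 3 8 5 12 4 6 1 11 2 7

Visit 15
15 → 20
20 → 19
19 → 18
18 → 13
13 → 16
16 → 9
9 → 10
10 → 17
17 → 14
14 → 3
3 → 8
8 → 5
5 → 12
12 → 4
4 → 6
6 → 1
1 → 11
3 → 2
18 → 7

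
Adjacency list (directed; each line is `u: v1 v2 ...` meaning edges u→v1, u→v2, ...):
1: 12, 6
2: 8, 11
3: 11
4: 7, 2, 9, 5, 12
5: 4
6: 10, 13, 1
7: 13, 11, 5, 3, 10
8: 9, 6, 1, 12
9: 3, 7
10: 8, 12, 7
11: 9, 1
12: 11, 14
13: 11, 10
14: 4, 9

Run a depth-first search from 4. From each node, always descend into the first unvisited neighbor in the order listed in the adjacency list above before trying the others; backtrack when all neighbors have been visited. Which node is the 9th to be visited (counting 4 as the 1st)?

Visit 4
4 → 7
7 → 13
13 → 11
11 → 9
9 → 3
11 → 1
1 → 12
12 → 14
1 → 6
6 → 10
10 → 8
7 → 5
4 → 2

Visit order: 4, 7, 13, 11, 9, 3, 1, 12, 14, 6, 10, 8, 5, 2

14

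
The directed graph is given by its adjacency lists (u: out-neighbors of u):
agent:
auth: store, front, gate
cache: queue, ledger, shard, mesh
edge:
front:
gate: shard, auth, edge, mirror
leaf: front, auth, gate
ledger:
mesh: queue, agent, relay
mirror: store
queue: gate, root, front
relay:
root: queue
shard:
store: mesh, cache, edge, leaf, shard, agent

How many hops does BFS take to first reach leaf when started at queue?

4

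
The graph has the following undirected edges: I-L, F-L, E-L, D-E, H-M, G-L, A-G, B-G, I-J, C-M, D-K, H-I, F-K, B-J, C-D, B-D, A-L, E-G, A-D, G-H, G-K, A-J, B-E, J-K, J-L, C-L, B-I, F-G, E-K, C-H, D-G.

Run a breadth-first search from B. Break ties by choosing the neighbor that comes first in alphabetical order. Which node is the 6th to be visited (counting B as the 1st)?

Visit B; enqueue D, E, G, I, J → queue [D, E, G, I, J]
Visit D; enqueue A, C, K → queue [E, G, I, J, A, C, K]
Visit E; enqueue L → queue [G, I, J, A, C, K, L]
Visit G; enqueue F, H → queue [I, J, A, C, K, L, F, H]
Visit I → queue [J, A, C, K, L, F, H]
Visit J → queue [A, C, K, L, F, H]
Visit A → queue [C, K, L, F, H]
Visit C; enqueue M → queue [K, L, F, H, M]
Visit K → queue [L, F, H, M]
Visit L → queue [F, H, M]
Visit F → queue [H, M]
Visit H → queue [M]
Visit M → queue []

Visit order: B, D, E, G, I, J, A, C, K, L, F, H, M

J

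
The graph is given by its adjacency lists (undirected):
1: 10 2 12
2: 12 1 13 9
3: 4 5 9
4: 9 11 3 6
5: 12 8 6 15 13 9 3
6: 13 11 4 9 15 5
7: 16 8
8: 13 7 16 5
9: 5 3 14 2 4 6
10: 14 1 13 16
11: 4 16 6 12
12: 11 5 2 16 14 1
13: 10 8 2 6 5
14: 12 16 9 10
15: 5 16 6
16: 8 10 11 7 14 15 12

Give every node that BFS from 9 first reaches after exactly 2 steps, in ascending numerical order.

Level 0: 9
Level 1: 2, 3, 4, 5, 6, 14
Level 2: 1, 8, 10, 11, 12, 13, 15, 16
Level 3: 7

1, 8, 10, 11, 12, 13, 15, 16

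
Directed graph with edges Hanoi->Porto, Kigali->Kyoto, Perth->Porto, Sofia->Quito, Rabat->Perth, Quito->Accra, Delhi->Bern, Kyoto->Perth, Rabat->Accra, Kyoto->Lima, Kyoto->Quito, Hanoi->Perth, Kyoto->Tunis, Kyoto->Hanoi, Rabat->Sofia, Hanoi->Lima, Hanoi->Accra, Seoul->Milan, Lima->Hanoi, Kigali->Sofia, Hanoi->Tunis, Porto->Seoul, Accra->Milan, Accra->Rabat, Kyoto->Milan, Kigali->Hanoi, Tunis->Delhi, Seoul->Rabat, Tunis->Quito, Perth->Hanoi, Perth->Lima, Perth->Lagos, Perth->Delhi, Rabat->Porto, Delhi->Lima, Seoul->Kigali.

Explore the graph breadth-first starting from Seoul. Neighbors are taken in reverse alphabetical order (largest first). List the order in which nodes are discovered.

Seoul, Rabat, Milan, Kigali, Sofia, Porto, Perth, Accra, Kyoto, Hanoi, Quito, Lima, Lagos, Delhi, Tunis, Bern

Visit Seoul; enqueue Rabat, Milan, Kigali → queue [Rabat, Milan, Kigali]
Visit Rabat; enqueue Sofia, Porto, Perth, Accra → queue [Milan, Kigali, Sofia, Porto, Perth, Accra]
Visit Milan → queue [Kigali, Sofia, Porto, Perth, Accra]
Visit Kigali; enqueue Kyoto, Hanoi → queue [Sofia, Porto, Perth, Accra, Kyoto, Hanoi]
Visit Sofia; enqueue Quito → queue [Porto, Perth, Accra, Kyoto, Hanoi, Quito]
Visit Porto → queue [Perth, Accra, Kyoto, Hanoi, Quito]
Visit Perth; enqueue Lima, Lagos, Delhi → queue [Accra, Kyoto, Hanoi, Quito, Lima, Lagos, Delhi]
Visit Accra → queue [Kyoto, Hanoi, Quito, Lima, Lagos, Delhi]
Visit Kyoto; enqueue Tunis → queue [Hanoi, Quito, Lima, Lagos, Delhi, Tunis]
Visit Hanoi → queue [Quito, Lima, Lagos, Delhi, Tunis]
Visit Quito → queue [Lima, Lagos, Delhi, Tunis]
Visit Lima → queue [Lagos, Delhi, Tunis]
Visit Lagos → queue [Delhi, Tunis]
Visit Delhi; enqueue Bern → queue [Tunis, Bern]
Visit Tunis → queue [Bern]
Visit Bern → queue []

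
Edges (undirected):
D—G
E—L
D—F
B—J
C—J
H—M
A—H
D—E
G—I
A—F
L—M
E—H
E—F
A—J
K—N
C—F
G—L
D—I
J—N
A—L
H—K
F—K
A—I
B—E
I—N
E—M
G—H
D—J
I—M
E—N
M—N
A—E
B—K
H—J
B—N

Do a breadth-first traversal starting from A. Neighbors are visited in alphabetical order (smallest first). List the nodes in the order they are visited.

Visit A; enqueue E, F, H, I, J, L → queue [E, F, H, I, J, L]
Visit E; enqueue B, D, M, N → queue [F, H, I, J, L, B, D, M, N]
Visit F; enqueue C, K → queue [H, I, J, L, B, D, M, N, C, K]
Visit H; enqueue G → queue [I, J, L, B, D, M, N, C, K, G]
Visit I → queue [J, L, B, D, M, N, C, K, G]
Visit J → queue [L, B, D, M, N, C, K, G]
Visit L → queue [B, D, M, N, C, K, G]
Visit B → queue [D, M, N, C, K, G]
Visit D → queue [M, N, C, K, G]
Visit M → queue [N, C, K, G]
Visit N → queue [C, K, G]
Visit C → queue [K, G]
Visit K → queue [G]
Visit G → queue []

A E F H I J L B D M N C K G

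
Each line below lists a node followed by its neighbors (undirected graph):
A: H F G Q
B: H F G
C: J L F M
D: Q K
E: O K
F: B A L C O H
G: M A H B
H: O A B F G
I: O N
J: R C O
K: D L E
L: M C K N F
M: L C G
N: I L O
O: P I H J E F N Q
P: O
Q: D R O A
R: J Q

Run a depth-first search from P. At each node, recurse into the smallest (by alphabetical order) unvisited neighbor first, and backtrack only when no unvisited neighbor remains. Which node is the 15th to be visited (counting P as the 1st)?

R

Visit P
P → O
O → E
E → K
K → D
D → Q
Q → A
A → F
F → B
B → G
G → H
G → M
M → C
C → J
J → R
C → L
L → N
N → I

Visit order: P, O, E, K, D, Q, A, F, B, G, H, M, C, J, R, L, N, I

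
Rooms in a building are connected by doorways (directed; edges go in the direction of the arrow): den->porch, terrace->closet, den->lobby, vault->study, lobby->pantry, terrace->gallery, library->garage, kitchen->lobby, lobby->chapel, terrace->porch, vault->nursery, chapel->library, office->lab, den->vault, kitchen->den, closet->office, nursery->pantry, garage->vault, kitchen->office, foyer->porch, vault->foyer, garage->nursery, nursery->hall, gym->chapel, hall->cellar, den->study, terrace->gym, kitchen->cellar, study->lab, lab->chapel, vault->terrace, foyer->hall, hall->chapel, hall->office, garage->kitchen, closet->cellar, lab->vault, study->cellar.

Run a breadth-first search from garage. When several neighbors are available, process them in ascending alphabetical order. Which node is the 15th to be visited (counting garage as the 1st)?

chapel

Visit garage; enqueue kitchen, nursery, vault → queue [kitchen, nursery, vault]
Visit kitchen; enqueue cellar, den, lobby, office → queue [nursery, vault, cellar, den, lobby, office]
Visit nursery; enqueue hall, pantry → queue [vault, cellar, den, lobby, office, hall, pantry]
Visit vault; enqueue foyer, study, terrace → queue [cellar, den, lobby, office, hall, pantry, foyer, study, terrace]
Visit cellar → queue [den, lobby, office, hall, pantry, foyer, study, terrace]
Visit den; enqueue porch → queue [lobby, office, hall, pantry, foyer, study, terrace, porch]
Visit lobby; enqueue chapel → queue [office, hall, pantry, foyer, study, terrace, porch, chapel]
Visit office; enqueue lab → queue [hall, pantry, foyer, study, terrace, porch, chapel, lab]
Visit hall → queue [pantry, foyer, study, terrace, porch, chapel, lab]
Visit pantry → queue [foyer, study, terrace, porch, chapel, lab]
Visit foyer → queue [study, terrace, porch, chapel, lab]
Visit study → queue [terrace, porch, chapel, lab]
Visit terrace; enqueue closet, gallery, gym → queue [porch, chapel, lab, closet, gallery, gym]
Visit porch → queue [chapel, lab, closet, gallery, gym]
Visit chapel; enqueue library → queue [lab, closet, gallery, gym, library]
Visit lab → queue [closet, gallery, gym, library]
Visit closet → queue [gallery, gym, library]
Visit gallery → queue [gym, library]
Visit gym → queue [library]
Visit library → queue []

Visit order: garage, kitchen, nursery, vault, cellar, den, lobby, office, hall, pantry, foyer, study, terrace, porch, chapel, lab, closet, gallery, gym, library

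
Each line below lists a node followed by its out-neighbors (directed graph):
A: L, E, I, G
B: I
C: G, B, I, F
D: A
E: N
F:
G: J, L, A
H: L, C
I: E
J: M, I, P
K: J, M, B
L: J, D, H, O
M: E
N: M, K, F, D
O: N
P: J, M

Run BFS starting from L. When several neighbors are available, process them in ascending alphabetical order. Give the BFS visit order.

L -> D -> H -> J -> O -> A -> C -> I -> M -> P -> N -> E -> G -> B -> F -> K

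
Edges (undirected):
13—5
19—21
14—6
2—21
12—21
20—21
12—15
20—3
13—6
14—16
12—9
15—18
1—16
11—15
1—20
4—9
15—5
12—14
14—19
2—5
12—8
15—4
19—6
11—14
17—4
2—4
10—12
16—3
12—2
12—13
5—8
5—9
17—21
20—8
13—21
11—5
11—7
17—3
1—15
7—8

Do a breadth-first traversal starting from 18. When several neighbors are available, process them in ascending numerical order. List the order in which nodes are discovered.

18, 15, 1, 4, 5, 11, 12, 16, 20, 2, 9, 17, 8, 13, 7, 14, 10, 21, 3, 6, 19

Visit 18; enqueue 15 → queue [15]
Visit 15; enqueue 1, 4, 5, 11, 12 → queue [1, 4, 5, 11, 12]
Visit 1; enqueue 16, 20 → queue [4, 5, 11, 12, 16, 20]
Visit 4; enqueue 2, 9, 17 → queue [5, 11, 12, 16, 20, 2, 9, 17]
Visit 5; enqueue 8, 13 → queue [11, 12, 16, 20, 2, 9, 17, 8, 13]
Visit 11; enqueue 7, 14 → queue [12, 16, 20, 2, 9, 17, 8, 13, 7, 14]
Visit 12; enqueue 10, 21 → queue [16, 20, 2, 9, 17, 8, 13, 7, 14, 10, 21]
Visit 16; enqueue 3 → queue [20, 2, 9, 17, 8, 13, 7, 14, 10, 21, 3]
Visit 20 → queue [2, 9, 17, 8, 13, 7, 14, 10, 21, 3]
Visit 2 → queue [9, 17, 8, 13, 7, 14, 10, 21, 3]
Visit 9 → queue [17, 8, 13, 7, 14, 10, 21, 3]
Visit 17 → queue [8, 13, 7, 14, 10, 21, 3]
Visit 8 → queue [13, 7, 14, 10, 21, 3]
Visit 13; enqueue 6 → queue [7, 14, 10, 21, 3, 6]
Visit 7 → queue [14, 10, 21, 3, 6]
Visit 14; enqueue 19 → queue [10, 21, 3, 6, 19]
Visit 10 → queue [21, 3, 6, 19]
Visit 21 → queue [3, 6, 19]
Visit 3 → queue [6, 19]
Visit 6 → queue [19]
Visit 19 → queue []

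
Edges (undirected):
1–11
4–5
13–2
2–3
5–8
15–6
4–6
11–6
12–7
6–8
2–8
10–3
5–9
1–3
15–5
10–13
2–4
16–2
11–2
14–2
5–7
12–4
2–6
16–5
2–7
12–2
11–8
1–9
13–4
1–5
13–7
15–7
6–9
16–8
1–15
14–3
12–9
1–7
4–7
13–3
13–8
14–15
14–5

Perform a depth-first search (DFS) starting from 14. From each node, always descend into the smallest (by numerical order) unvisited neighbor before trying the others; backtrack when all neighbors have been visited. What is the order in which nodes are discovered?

Visit 14
14 → 2
2 → 3
3 → 1
1 → 5
5 → 4
4 → 6
6 → 8
8 → 11
8 → 13
13 → 7
7 → 12
12 → 9
7 → 15
13 → 10
8 → 16

14, 2, 3, 1, 5, 4, 6, 8, 11, 13, 7, 12, 9, 15, 10, 16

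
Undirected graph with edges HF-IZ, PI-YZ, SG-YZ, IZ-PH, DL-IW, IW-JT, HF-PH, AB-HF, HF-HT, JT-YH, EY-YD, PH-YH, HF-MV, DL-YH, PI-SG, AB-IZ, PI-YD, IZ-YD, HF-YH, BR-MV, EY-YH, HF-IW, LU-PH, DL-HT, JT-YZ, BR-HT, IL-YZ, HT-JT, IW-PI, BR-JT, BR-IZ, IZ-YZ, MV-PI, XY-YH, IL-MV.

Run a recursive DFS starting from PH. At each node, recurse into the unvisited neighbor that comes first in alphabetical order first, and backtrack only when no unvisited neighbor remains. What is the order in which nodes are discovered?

PH, HF, AB, IZ, BR, HT, DL, IW, JT, YH, EY, YD, PI, MV, IL, YZ, SG, XY, LU

Visit PH
PH → HF
HF → AB
AB → IZ
IZ → BR
BR → HT
HT → DL
DL → IW
IW → JT
JT → YH
YH → EY
EY → YD
YD → PI
PI → MV
MV → IL
IL → YZ
YZ → SG
YH → XY
PH → LU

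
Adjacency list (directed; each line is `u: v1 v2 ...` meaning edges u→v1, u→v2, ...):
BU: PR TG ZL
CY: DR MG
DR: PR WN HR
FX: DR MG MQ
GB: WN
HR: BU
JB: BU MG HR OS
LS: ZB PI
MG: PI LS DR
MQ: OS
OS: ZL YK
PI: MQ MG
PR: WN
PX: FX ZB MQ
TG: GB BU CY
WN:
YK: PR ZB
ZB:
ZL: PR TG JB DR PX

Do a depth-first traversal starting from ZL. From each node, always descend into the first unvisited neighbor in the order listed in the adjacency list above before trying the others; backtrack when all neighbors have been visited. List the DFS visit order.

ZL, PR, WN, TG, GB, BU, CY, DR, HR, MG, PI, MQ, OS, YK, ZB, LS, JB, PX, FX

Visit ZL
ZL → PR
PR → WN
ZL → TG
TG → GB
TG → BU
TG → CY
CY → DR
DR → HR
CY → MG
MG → PI
PI → MQ
MQ → OS
OS → YK
YK → ZB
MG → LS
ZL → JB
ZL → PX
PX → FX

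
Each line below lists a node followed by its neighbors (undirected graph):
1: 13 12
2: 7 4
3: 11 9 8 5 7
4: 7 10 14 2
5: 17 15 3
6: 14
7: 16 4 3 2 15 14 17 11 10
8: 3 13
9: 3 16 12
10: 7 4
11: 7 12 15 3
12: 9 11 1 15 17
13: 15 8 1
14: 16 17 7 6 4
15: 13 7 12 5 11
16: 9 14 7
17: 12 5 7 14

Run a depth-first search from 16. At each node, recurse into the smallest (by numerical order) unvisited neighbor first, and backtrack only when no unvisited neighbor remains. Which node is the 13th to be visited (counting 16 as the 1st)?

1

Visit 16
16 → 7
7 → 2
2 → 4
4 → 10
4 → 14
14 → 6
14 → 17
17 → 5
5 → 3
3 → 8
8 → 13
13 → 1
1 → 12
12 → 9
12 → 11
11 → 15

Visit order: 16, 7, 2, 4, 10, 14, 6, 17, 5, 3, 8, 13, 1, 12, 9, 11, 15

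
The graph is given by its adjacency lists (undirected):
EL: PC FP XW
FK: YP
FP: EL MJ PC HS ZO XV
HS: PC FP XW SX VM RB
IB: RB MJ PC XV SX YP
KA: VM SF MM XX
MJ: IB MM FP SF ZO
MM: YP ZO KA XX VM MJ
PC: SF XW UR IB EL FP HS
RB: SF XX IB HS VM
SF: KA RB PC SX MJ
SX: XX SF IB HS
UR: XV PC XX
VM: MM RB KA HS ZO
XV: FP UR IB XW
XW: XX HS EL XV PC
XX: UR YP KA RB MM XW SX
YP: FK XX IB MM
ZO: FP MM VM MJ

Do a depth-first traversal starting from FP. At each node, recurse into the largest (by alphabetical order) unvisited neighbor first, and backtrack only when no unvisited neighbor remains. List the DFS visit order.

Visit FP
FP → ZO
ZO → VM
VM → RB
RB → XX
XX → YP
YP → MM
MM → MJ
MJ → SF
SF → SX
SX → IB
IB → XV
XV → XW
XW → PC
PC → UR
PC → HS
PC → EL
SF → KA
YP → FK

FP → ZO → VM → RB → XX → YP → MM → MJ → SF → SX → IB → XV → XW → PC → UR → HS → EL → KA → FK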